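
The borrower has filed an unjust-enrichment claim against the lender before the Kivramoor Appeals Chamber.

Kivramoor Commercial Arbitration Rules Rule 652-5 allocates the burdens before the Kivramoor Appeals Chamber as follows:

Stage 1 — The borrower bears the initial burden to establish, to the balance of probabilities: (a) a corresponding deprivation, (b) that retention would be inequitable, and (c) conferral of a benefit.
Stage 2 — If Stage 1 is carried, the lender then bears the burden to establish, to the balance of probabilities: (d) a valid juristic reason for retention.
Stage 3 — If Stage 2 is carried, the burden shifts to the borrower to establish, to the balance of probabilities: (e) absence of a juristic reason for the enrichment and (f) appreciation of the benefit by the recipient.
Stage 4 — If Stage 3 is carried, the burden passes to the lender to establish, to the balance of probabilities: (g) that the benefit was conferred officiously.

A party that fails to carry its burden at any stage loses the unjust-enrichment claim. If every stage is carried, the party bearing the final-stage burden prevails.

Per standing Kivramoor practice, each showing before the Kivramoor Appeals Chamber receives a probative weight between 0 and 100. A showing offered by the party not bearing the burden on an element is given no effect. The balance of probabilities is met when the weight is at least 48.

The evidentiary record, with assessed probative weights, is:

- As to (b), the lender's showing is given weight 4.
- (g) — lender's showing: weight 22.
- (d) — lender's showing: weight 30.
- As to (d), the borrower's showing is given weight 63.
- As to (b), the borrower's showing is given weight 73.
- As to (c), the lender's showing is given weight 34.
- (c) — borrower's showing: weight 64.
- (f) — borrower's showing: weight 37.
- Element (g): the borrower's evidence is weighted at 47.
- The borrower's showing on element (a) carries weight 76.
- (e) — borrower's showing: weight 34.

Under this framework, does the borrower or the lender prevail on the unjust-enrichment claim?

borrower

At Stage 1 the borrower must meet the balance of probabilities (weight is at least 48): on (a) the weight is 76, which does reach 48, so (a) meets the standard; on (b) the weight is 73 (the lender's 4 is given no effect), ≥ 48, so (b) meets the standard; on (c) the weight is 64 (the lender's 34 is given no effect), ≥ 48, so (c) meets the standard.
  The borrower carries Stage 1; the lender now bears the burden.
At Stage 2 the lender must meet the balance of probabilities (weight is at least 48): on (d) the weight is 30 (the borrower's 63 is given no effect), < 48, so (d) does not meet the standard.
  Not every element is met, so the lender fails to carry Stage 2.
The borrower prevails.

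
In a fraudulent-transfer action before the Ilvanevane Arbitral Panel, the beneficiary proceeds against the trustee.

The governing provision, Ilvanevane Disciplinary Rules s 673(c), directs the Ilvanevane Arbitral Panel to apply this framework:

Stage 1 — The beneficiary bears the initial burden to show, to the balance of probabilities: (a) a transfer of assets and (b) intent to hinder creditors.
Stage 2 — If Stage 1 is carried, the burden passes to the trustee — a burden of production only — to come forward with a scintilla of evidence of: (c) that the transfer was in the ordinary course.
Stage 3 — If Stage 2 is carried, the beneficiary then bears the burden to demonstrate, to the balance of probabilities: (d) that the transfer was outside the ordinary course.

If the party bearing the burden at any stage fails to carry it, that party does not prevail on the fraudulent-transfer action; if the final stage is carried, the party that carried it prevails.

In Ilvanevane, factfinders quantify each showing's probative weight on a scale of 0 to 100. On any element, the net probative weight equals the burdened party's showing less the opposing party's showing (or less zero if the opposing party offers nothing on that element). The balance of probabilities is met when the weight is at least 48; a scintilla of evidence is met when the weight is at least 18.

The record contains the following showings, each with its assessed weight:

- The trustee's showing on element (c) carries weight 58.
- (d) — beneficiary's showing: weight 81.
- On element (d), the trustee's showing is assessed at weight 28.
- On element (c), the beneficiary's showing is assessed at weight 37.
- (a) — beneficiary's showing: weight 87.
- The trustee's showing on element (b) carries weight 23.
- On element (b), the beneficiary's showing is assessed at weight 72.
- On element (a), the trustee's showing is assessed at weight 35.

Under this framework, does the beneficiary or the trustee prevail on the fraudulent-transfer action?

beneficiary

Stage 1 (beneficiary, the balance of probabilities, weight is at least 48): (a) net 87−35=52 ≥ 48 — meets; (b) net 72−23=49 ≥ 48 — meets.
  Stage 1 is satisfied; the onus moves to the trustee.
Stage 2 (trustee, a scintilla of evidence, weight is at least 18): (c) net 58−37=21 ≥ 18 — meets.
  Stage 2 carried; the burden shifts to the beneficiary.
Stage 3 (beneficiary, the balance of probabilities, weight is at least 48): (d) net 81−28=53 ≥ 48 — meets.
  The beneficiary carries the last stage.
Every stage carried; the beneficiary prevails.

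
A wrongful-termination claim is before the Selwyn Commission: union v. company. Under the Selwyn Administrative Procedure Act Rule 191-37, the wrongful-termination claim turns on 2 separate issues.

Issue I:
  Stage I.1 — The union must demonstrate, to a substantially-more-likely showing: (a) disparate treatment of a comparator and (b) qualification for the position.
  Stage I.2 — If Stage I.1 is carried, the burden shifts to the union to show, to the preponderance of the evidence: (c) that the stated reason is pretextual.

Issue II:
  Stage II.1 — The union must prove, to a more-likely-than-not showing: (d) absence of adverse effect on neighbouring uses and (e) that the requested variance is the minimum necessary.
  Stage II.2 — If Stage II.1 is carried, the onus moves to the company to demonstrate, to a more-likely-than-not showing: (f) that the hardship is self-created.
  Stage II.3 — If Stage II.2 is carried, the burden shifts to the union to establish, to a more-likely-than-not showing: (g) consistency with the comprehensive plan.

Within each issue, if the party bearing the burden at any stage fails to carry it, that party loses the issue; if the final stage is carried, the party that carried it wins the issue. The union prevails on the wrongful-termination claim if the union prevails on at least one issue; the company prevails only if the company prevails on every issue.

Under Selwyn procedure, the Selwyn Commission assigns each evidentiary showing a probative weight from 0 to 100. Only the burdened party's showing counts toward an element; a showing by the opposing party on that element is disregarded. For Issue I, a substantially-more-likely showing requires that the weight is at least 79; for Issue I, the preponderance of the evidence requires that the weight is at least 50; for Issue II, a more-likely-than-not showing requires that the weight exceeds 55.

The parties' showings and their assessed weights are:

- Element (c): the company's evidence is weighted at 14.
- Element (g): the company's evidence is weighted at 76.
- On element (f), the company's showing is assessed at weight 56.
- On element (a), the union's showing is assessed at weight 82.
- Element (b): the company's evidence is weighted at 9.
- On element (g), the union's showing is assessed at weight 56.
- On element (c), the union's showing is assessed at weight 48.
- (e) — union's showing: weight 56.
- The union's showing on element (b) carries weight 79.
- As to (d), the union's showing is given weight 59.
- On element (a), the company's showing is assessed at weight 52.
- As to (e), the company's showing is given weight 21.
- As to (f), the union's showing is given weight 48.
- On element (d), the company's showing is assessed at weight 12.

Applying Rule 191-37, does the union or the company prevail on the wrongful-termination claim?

— Issue I —
At Stage I.1 the union must meet a substantially-more-likely showing (weight is at least 79): on (a) the weight is 82 (the company's 52 is given no effect), ≥ 79, so (a) meets the standard; on (b) the weight is 79 (the company's 9 is given no effect), which does reach 79, so (b) meets the standard.
  Stage I.1 carried; the burden remains with the union.
At Stage I.2 the union must meet the preponderance of the evidence (weight is at least 50): on (c) the weight is 48 (the company's 14 is given no effect), which does not reach 50, so (c) does not meet the standard.
  Stage I.2 not carried; the union fails its burden.
The company prevails on this issue.
— Issue II —
Stage II.1 (union, a more-likely-than-not showing, weight exceeds 55): (d) 59 (company's 12 disregarded) > 55 — meets; (e) 56 (company's 21 disregarded) > 55 — meets.
  Stage II.1 is satisfied; the onus moves to the company.
Stage II.2 (company, a more-likely-than-not showing, weight exceeds 55): (f) 56 (union's 48 disregarded) > 55 — meets.
  Stage II.2 is satisfied; the onus moves to the union.
Stage II.3 (union, a more-likely-than-not showing, weight exceeds 55): (g) 56 (company's 76 disregarded) > 55 — meets.
  Stage II.3 carried; the final stage is satisfied.
Every stage carried; the union prevails on this issue.
Per-issue: Issue I → company; Issue II → union. The union must prevail on at least one issue; overall, the union prevails.

union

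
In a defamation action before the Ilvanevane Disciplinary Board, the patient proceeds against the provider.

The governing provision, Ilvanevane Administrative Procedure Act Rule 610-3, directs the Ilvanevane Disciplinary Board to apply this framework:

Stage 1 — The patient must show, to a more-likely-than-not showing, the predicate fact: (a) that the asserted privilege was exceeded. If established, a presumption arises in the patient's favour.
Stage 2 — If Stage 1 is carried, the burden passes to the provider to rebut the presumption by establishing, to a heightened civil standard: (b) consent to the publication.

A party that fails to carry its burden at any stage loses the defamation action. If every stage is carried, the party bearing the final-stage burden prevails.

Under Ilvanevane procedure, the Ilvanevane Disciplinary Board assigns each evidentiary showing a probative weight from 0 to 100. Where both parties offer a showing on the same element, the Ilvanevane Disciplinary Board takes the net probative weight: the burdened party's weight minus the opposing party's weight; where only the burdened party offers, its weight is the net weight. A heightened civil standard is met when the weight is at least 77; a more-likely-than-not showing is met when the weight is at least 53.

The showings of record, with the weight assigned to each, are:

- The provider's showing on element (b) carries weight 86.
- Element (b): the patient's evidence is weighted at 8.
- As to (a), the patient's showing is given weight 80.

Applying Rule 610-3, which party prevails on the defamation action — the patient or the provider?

Stage 1 (patient, a more-likely-than-not showing, weight is at least 53): (a) 80 ≥ 53 — meets.
  All elements met. The burden passes to the provider.
Stage 2 (provider, a heightened civil standard, weight is at least 77): (b) net 86−8=78 ≥ 77 — meets.
  All elements met at the final stage.
Every stage carried; the provider prevails.

provider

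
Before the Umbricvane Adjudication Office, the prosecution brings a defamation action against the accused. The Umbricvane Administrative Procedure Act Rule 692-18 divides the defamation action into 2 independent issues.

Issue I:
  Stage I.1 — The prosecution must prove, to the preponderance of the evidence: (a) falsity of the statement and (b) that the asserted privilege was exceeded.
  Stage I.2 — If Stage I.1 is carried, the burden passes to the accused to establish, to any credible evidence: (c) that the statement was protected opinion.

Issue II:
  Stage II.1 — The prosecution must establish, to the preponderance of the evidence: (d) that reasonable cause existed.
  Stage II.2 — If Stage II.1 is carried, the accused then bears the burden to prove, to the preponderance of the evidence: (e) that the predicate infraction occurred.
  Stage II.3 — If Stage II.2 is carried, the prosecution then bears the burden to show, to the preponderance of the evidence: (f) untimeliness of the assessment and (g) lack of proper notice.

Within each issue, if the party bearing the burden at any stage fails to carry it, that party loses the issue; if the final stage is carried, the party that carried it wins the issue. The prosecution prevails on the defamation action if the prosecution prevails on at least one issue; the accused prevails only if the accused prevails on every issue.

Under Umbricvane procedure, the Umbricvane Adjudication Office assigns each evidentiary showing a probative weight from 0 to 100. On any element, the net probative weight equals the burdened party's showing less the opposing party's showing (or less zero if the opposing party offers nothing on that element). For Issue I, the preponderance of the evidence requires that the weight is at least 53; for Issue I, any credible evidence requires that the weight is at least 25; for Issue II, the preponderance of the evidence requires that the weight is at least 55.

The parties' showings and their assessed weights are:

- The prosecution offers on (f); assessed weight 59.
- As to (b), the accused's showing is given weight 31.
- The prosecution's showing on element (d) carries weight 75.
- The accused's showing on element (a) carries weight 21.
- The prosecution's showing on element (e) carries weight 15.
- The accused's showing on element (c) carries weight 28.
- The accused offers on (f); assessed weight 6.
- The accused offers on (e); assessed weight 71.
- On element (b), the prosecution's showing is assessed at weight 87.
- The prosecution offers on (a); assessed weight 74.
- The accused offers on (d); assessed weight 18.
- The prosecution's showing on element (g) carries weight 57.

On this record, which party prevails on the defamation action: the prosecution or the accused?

accused

— Issue I —
Stage I.1 (prosecution, the preponderance of the evidence, weight is at least 53): (a) net 74−21=53 ≥ 53 — meets; (b) net 87−31=56 ≥ 53 — meets.
  Stage I.1 is satisfied; the onus moves to the accused.
Stage I.2 (accused, any credible evidence, weight is at least 25): (c) 28 ≥ 25 — meets.
  Stage I.2 carried; the final stage is satisfied.
With every stage satisfied, the accused prevails on this issue.
— Issue II —
At Stage II.1 the prosecution must meet the preponderance of the evidence (weight is at least 55): on (d) the weight is 75 less the opposing 18 gives net 57, which does reach 55, so (d) meets the standard.
  Stage II.1 carried; the burden shifts to the accused.
At Stage II.2 the accused must meet the preponderance of the evidence (weight is at least 55): on (e) the weight is 71 less the opposing 15 gives net 56, which does reach 55, so (e) meets the standard.
  Stage II.2 carried; the burden shifts to the prosecution.
At Stage II.3 the prosecution must meet the preponderance of the evidence (weight is at least 55): on (f) the weight is 59 less the opposing 6 gives net 53, which does not reach 55, so (f) does not meet the standard; on (g) the weight is 57, ≥ 55, so (g) meets the standard.
  Not every element is met, so the prosecution fails to carry Stage II.3.
So the accused prevails on this issue.
Per-issue: Issue I → accused; Issue II → accused. The prosecution must prevail on at least one issue; overall, the accused prevails.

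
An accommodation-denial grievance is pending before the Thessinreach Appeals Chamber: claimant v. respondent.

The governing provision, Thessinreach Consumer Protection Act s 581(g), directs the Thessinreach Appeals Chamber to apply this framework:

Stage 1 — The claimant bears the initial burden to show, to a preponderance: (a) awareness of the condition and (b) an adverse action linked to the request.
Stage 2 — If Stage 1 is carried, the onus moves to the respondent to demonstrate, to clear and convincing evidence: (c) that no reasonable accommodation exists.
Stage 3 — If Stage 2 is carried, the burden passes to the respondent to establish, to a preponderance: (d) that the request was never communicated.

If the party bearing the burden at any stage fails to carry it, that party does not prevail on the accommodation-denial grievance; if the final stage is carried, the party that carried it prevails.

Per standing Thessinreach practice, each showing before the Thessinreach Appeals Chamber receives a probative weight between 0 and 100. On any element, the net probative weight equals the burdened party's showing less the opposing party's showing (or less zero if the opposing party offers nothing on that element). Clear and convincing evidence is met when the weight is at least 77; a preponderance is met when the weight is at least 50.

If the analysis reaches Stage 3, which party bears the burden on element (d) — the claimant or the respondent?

respondent

Stage 3's rule assigns the burden to the respondent (to a preponderance).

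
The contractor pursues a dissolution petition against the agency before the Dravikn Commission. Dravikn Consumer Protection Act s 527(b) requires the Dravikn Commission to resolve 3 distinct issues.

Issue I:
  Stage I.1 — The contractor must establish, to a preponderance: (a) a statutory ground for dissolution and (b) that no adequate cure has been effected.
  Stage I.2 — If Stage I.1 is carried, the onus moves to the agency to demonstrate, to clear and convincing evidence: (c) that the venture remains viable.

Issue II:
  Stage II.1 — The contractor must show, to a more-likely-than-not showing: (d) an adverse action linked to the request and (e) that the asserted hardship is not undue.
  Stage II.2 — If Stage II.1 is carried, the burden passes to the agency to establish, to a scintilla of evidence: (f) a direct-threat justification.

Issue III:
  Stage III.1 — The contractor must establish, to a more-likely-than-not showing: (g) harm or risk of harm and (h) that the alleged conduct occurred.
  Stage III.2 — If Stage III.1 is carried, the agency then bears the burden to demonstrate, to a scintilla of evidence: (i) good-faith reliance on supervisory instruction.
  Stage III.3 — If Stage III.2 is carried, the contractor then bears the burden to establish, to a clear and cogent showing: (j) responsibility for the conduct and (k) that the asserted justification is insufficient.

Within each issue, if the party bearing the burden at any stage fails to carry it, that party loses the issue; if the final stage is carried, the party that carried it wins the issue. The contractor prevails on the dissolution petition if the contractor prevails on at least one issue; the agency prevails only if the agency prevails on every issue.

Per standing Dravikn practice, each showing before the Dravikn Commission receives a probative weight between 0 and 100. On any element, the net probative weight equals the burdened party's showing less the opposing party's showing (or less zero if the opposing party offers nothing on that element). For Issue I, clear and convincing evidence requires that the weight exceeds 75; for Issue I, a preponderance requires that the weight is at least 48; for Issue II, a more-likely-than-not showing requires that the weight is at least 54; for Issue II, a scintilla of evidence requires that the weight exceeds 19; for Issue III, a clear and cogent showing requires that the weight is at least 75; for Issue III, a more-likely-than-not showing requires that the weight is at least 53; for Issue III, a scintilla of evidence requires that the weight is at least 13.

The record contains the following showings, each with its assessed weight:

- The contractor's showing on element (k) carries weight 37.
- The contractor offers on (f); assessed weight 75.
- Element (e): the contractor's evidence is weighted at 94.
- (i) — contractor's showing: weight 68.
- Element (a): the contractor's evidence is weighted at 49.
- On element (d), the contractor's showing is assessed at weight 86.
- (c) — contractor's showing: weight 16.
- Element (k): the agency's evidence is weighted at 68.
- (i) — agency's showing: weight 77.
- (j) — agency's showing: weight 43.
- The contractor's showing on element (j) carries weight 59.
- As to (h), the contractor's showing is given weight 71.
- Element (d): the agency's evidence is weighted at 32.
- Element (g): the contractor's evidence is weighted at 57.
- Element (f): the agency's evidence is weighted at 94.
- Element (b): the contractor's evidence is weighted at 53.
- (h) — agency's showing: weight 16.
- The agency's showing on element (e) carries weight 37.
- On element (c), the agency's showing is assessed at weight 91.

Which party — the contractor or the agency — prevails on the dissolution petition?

— Issue I —
At Stage I.1 the contractor must meet a preponderance (weight is at least 48): on (a) the weight is 49, which does reach 48, so (a) meets the standard; on (b) the weight is 53, ≥ 48, so (b) meets the standard.
  The contractor carries Stage I.1; the agency now bears the burden.
At Stage I.2 the agency must meet clear and convincing evidence (weight exceeds 75): on (c) the weight is 91 less the opposing 16 gives net 75, ≤ 75, so (c) does not meet the standard.
  The agency does not carry Stage I.2.
So the contractor prevails on this issue.
— Issue II —
At Stage II.1 the contractor must meet a more-likely-than-not showing (weight is at least 54): on (d) the weight is 86 less the opposing 32 gives net 54, ≥ 54, so (d) meets the standard; on (e) the weight is 94 less the opposing 37 gives net 57, ≥ 54, so (e) meets the standard.
  Stage II.1 carried; the burden shifts to the agency.
At Stage II.2 the agency must meet a scintilla of evidence (weight exceeds 19): on (f) the weight is 94 less the opposing 75 gives net 19, ≤ 19, so (f) does not meet the standard.
  The agency does not carry Stage II.2.
So the contractor prevails on this issue.
— Issue III —
At Stage III.1 the contractor must meet a more-likely-than-not showing (weight is at least 53): on (g) the weight is 57, ≥ 53, so (g) meets the standard; on (h) the weight is 71 less the opposing 16 gives net 55, which does reach 53, so (h) meets the standard.
  Stage III.1 is satisfied; the onus moves to the agency.
At Stage III.2 the agency must meet a scintilla of evidence (weight is at least 13): on (i) the weight is 77 less the opposing 68 gives net 9, < 13, so (i) does not meet the standard.
  Not every element is met, so the agency fails to carry Stage III.2.
The analysis ends at Stage III.2; the contractor prevails on this issue.
Per-issue: Issue I → contractor; Issue II → contractor; Issue III → contractor. The contractor must prevail on at least one issue; overall, the contractor prevails.

contractor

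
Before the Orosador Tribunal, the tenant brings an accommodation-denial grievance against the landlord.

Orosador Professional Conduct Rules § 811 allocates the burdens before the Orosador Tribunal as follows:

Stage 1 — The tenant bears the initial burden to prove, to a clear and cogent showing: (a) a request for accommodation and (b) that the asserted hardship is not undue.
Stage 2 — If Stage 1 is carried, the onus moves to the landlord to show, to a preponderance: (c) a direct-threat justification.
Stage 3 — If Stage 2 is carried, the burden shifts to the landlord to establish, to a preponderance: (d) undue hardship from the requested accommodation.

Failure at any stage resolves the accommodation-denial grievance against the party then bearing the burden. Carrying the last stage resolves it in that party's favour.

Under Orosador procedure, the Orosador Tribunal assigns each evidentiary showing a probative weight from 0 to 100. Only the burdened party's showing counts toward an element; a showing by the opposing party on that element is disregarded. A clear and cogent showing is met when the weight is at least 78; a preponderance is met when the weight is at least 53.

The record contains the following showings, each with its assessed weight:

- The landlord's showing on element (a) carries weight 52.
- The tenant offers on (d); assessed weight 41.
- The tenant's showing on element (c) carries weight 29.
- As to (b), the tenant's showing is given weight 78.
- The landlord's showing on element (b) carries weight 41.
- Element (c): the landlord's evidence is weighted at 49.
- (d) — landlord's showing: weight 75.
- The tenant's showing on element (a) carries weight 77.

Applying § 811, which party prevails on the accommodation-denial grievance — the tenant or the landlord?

landlord

Stage 1 — burden on tenant; standard: a clear and cogent showing (weight is at least 78).
    (a): 77 (landlord's 52 disregarded) < 78 [not met]
    (b): 78 (landlord's 41 disregarded) ≥ 78 [met]
  The tenant does not carry Stage 1.
The landlord prevails.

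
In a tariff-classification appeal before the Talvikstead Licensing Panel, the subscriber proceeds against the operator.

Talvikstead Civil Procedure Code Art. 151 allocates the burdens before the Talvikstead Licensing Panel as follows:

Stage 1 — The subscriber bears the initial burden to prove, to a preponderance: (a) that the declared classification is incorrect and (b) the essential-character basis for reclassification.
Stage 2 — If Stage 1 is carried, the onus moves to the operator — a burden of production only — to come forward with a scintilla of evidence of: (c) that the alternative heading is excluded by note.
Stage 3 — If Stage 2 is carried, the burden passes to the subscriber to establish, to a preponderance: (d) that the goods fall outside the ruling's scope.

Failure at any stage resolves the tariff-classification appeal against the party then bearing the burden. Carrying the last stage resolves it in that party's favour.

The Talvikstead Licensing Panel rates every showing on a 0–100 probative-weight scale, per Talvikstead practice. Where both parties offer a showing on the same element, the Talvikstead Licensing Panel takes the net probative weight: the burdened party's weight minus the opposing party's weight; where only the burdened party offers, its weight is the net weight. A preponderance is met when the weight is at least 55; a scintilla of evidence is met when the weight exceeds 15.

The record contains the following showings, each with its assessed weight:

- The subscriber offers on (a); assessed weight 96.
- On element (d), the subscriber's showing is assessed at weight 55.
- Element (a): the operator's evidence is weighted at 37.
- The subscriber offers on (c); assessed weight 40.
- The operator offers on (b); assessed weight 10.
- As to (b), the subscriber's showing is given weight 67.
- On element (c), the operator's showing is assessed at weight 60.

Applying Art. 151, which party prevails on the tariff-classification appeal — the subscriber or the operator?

subscriber

At Stage 1 the subscriber must meet a preponderance (weight is at least 55): on (a) the weight is 96 less the opposing 37 gives net 59, which does reach 55, so (a) meets the standard; on (b) the weight is 67 less the opposing 10 gives net 57, ≥ 55, so (b) meets the standard.
  All elements met. The burden passes to the operator.
At Stage 2 the operator must meet a scintilla of evidence (weight exceeds 15): on (c) the weight is 60 less the opposing 40 gives net 20, which does exceed 15, so (c) meets the standard.
  Stage 2 is satisfied; the onus moves to the subscriber.
At Stage 3 the subscriber must meet a preponderance (weight is at least 55): on (d) the weight is 55, ≥ 55, so (d) meets the standard.
  The subscriber carries the last stage.
Every stage carried; the subscriber prevails.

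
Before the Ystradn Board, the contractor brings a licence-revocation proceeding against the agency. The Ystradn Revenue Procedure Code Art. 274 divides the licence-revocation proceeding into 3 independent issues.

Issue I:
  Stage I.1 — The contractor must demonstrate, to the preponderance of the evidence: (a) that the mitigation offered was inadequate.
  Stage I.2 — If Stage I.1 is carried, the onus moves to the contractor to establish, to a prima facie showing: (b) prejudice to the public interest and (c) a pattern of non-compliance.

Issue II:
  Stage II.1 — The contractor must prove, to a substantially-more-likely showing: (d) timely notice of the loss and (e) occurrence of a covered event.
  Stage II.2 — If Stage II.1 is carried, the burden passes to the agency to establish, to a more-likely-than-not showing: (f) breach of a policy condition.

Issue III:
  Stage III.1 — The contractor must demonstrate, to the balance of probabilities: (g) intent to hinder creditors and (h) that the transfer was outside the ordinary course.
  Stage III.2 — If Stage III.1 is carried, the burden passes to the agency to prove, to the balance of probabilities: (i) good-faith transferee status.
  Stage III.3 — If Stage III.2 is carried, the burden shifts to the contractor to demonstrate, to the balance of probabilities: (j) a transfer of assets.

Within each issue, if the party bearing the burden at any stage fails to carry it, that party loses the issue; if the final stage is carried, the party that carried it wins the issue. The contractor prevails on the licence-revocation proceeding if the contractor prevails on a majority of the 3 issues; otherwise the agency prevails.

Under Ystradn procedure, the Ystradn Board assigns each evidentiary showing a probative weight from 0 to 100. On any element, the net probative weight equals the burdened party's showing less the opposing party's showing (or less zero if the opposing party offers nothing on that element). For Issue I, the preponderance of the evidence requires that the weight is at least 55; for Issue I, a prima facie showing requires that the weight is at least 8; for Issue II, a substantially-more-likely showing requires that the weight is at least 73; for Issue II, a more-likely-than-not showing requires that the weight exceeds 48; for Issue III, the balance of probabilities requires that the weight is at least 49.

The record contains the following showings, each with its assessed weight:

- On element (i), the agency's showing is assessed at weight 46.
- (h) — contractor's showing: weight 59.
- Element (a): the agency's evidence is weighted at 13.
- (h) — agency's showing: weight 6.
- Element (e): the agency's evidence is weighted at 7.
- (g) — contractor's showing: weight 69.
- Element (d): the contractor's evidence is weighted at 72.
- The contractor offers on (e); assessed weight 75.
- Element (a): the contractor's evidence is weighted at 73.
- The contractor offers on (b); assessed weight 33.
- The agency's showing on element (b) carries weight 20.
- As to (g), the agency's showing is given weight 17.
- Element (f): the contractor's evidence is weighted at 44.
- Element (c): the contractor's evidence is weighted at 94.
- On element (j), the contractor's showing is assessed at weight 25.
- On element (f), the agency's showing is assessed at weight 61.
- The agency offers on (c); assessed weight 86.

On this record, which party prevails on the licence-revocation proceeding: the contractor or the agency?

contractor

— Issue I —
Stage I.1 — burden on contractor; standard: the preponderance of the evidence (weight is at least 55).
    (a): 73 − 13 = 60 ≥ 55 [met]
  Stage I.1 is satisfied; the contractor continues to bear the burden.
Stage I.2 — burden on contractor; standard: a prima facie showing (weight is at least 8).
    (b): 33 − 20 = 13 ≥ 8 [met]
    (c): 94 − 86 = 8 ≥ 8 [met]
  Stage I.2 carried; the final stage is satisfied.
All stages carried — the contractor prevails on this issue.
— Issue II —
Stage II.1 — burden on contractor; standard: a substantially-more-likely showing (weight is at least 73).
    (d): 72 < 73 [not met]
    (e): 75 − 7 = 68 < 73 [not met]
  The contractor does not carry Stage II.1.
So the agency prevails on this issue.
— Issue III —
Stage III.1 — burden on contractor; standard: the balance of probabilities (weight is at least 49).
    (g): 69 − 17 = 52 ≥ 49 [met]
    (h): 59 − 6 = 53 ≥ 49 [met]
  Stage III.1 carried; the burden shifts to the agency.
Stage III.2 — burden on agency; standard: the balance of probabilities (weight is at least 49).
    (i): 46 < 49 [not met]
  Stage III.2 not carried; the agency fails its burden.
The analysis ends at Stage III.2; the contractor prevails on this issue.
Per-issue: Issue I → contractor; Issue II → agency; Issue III → contractor. The contractor must prevail on a majority of issues; overall, the contractor prevails.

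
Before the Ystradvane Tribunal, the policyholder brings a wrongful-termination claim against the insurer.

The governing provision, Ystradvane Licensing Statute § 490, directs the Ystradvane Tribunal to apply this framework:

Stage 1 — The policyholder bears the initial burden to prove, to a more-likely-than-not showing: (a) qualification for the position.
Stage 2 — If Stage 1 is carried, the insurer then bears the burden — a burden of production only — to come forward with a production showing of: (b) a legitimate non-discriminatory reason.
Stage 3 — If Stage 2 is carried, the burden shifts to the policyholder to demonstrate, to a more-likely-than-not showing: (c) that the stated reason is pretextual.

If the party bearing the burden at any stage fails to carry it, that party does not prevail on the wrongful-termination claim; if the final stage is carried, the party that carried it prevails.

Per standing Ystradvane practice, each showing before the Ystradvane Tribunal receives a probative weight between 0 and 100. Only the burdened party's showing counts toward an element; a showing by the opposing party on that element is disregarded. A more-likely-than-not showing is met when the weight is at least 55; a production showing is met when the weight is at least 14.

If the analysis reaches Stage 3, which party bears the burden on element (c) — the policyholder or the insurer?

policyholder

Stage 3's rule assigns the burden to the policyholder (to a more-likely-than-not showing).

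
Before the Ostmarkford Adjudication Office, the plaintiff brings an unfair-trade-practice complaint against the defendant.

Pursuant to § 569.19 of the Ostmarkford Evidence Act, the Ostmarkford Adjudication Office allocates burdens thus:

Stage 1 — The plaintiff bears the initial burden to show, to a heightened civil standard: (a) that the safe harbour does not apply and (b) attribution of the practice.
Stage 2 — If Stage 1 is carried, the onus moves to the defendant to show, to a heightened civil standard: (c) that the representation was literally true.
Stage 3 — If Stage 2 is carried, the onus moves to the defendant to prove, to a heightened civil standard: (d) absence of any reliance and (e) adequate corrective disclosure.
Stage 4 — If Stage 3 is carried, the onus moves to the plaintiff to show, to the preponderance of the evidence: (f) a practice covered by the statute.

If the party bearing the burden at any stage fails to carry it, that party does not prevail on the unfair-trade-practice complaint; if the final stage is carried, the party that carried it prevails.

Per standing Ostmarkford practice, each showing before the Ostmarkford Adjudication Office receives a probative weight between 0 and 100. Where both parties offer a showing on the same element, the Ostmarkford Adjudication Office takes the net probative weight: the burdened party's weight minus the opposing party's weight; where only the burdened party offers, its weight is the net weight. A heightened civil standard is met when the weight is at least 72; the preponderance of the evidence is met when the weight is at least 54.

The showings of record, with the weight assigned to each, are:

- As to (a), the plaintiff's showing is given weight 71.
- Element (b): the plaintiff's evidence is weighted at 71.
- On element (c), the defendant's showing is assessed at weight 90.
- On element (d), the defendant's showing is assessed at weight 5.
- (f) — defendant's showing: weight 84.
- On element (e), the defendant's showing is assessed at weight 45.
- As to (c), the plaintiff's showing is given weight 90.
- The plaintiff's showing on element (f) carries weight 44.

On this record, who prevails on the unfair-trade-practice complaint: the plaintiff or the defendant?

defendant

At Stage 1 the plaintiff must meet a heightened civil standard (weight is at least 72): on (a) the weight is 71, which does not reach 72, so (a) does not meet the standard; on (b) the weight is 71, < 72, so (b) does not meet the standard.
  Stage 1 not carried; the plaintiff fails its burden.
So the defendant prevails.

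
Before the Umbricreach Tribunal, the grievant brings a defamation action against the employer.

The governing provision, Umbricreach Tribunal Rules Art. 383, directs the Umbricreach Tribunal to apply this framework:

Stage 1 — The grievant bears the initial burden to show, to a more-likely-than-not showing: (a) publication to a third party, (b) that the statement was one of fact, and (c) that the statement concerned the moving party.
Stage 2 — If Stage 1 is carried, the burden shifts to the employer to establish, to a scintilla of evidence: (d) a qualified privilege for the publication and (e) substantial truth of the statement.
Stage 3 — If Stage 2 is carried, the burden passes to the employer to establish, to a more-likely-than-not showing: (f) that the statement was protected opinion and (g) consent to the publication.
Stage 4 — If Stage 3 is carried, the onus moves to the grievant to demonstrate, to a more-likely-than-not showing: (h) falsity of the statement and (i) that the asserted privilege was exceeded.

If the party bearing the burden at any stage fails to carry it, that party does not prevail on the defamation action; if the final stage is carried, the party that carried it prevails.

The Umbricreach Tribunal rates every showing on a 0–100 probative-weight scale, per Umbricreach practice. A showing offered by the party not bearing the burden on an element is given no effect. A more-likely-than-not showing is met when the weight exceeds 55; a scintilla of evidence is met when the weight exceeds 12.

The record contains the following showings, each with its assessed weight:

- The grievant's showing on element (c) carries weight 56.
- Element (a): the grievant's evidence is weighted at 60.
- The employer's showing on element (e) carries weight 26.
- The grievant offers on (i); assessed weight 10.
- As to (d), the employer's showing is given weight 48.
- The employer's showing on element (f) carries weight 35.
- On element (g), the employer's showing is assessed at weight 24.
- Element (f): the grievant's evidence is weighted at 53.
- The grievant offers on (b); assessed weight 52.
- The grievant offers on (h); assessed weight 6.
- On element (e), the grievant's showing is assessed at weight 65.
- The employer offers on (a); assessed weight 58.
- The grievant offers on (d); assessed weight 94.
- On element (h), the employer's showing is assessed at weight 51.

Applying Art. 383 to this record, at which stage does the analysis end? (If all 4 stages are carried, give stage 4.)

At Stage 1 the grievant must meet a more-likely-than-not showing (weight exceeds 55): on (a) the weight is 60 (the employer's 58 is given no effect), > 55, so (a) meets the standard; on (b) the weight is 52, which does not exceed 55, so (b) does not meet the standard; on (c) the weight is 56, > 55, so (c) meets the standard.
  The grievant does not carry Stage 1.
The analysis ends at Stage 1; the employer prevails.

stage 1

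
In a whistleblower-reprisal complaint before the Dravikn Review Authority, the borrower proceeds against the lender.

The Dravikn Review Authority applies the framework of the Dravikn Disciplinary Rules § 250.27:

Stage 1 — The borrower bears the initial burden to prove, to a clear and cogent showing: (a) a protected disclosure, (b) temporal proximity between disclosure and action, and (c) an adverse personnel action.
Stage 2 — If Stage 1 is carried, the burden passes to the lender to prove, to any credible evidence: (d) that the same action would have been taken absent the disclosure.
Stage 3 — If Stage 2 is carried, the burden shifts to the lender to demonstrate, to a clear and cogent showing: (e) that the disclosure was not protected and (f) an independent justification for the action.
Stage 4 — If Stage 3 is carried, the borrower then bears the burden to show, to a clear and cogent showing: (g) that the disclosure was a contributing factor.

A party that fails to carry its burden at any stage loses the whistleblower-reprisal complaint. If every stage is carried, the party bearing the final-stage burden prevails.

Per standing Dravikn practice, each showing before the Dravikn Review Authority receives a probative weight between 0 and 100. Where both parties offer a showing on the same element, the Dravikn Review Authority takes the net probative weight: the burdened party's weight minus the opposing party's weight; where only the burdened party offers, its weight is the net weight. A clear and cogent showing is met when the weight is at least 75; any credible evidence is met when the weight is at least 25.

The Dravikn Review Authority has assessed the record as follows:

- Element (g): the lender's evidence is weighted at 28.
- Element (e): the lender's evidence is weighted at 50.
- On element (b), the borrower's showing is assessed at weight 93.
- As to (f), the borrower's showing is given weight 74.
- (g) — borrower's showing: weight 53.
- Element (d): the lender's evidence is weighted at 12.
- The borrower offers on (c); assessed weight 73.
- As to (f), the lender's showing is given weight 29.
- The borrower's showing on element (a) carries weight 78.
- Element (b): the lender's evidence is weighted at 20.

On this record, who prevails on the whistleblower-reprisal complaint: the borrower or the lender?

lender

Stage 1 — burden on borrower; standard: a clear and cogent showing (weight is at least 75).
    (a): 78 ≥ 75 [met]
    (b): 93 − 20 = 73 < 75 [not met]
    (c): 73 < 75 [not met]
  Not every element is met, so the borrower fails to carry Stage 1.
So the lender prevails.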